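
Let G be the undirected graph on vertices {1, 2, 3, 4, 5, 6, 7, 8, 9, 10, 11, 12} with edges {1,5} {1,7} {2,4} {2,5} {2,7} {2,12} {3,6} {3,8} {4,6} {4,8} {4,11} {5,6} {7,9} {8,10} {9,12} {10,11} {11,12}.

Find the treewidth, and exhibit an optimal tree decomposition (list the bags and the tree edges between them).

Treewidth 3.
One such decomposition:
Bags: B1 = {1, 5, 7, 9}  B2 = {2, 5, 7, 9}  B3 = {2, 5, 9, 12}  B4 = {2, 5, 6, 12}  B5 = {2, 4, 6, 12}  B6 = {4, 6, 11, 12}  B7 = {3, 4, 6, 11}  B8 = {3, 4, 8, 11}  B9 = {3, 8, 10, 11}
Tree: B1–B2, B2–B3, B3–B4, B4–B5, B5–B6, B6–B7, B7–B8, B8–B9

The largest bag has 4 vertices, giving width 3; this decomposition certifies tw(G) ≤ 3. For the lower bound: the 4 vertex sets {1,7,9}, {5}, {2}, {4,6,11,12} are disjoint, each induces a connected subgraph, and every pair is joined by at least one edge of G. Contracting each set to a single vertex therefore yields K_{4} as a minor, and since treewidth is minor-monotone, tw(G) ≥ tw(K_{4}) = 3. Therefore the treewidth is 3.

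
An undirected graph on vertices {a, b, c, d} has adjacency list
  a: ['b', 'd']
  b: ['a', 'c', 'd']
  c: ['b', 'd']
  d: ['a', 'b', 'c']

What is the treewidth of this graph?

A width-2 tree decomposition is:
Bags: B1 = {a, b, d}  B2 = {b, c, d}
Tree: B1–B2
Each bag holds 3 vertices, so the decomposition has width 2, which upper-bounds the treewidth. On the other hand G contains the 3-clique {b, c, d}. A clique must lie in a single bag of any decomposition, so no decomposition can have width below 2. Combining the bounds, tw(G) = 2.

2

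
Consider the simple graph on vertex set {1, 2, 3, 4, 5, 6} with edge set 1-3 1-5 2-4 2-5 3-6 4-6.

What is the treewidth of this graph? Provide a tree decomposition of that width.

Treewidth 2.
One such decomposition:
Bags: B1 = {1, 3, 5}  B2 = {3, 5, 6}  B3 = {4, 5, 6}  B4 = {2, 4, 5}
Tree: B1–B2, B2–B3, B3–B4

Every bag has size at most 3, so the width is 3 − 1 = 2 and tw(G) ≤ 2. Since 5–1–3–6–4–2–5 is a cycle in G, G is not acyclic. Forests are exactly the graphs of treewidth ≤ 1, so tw(G) ≥ 2. Hence tw(G) = 2 exactly.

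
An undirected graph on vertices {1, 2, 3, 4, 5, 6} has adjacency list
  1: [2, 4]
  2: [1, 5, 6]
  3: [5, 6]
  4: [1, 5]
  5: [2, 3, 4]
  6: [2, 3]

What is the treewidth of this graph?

2

A width-2 tree decomposition is:
Bags: B1 = {1, 2, 4}  B2 = {2, 4, 5}  B3 = {2, 5, 6}  B4 = {3, 5, 6}
Tree: B1–B2, B2–B3, B3–B4
Every bag has size at most 3, so the width is 3 − 1 = 2 and tw(G) ≤ 2. The edges 1–4–5–2–1 form a cycle, so G is not a tree and its treewidth is at least 2. Combining the bounds, tw(G) = 2.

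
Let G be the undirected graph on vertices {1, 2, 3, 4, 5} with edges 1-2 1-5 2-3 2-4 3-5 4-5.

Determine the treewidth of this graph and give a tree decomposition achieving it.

Each bag holds 3 vertices, so the decomposition has width 2, which upper-bounds the treewidth. The edges 5–4–2–3–5 form a cycle, so G is not a tree and its treewidth is at least 2. Therefore the treewidth is 2.

Treewidth 2.
Bags: B1 = {2, 4, 5}  B2 = {2, 3, 5}  B3 = {1, 2, 5}
Tree: B1–B2, B2–B3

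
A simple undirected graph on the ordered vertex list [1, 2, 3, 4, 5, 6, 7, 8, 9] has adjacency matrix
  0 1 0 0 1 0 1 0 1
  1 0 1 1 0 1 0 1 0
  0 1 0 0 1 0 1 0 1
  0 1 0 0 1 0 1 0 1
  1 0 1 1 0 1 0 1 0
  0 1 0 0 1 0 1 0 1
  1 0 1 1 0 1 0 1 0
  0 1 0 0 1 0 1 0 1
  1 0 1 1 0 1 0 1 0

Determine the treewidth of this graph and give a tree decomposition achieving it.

Each bag holds 5 vertices, so the decomposition has width 4, which upper-bounds the treewidth. For the lower bound: the 5 vertex sets {6,9}, {4,7}, {1,2}, {5}, {8} are disjoint, each induces a connected subgraph, and every pair is joined by at least one edge of G. Contracting each set to a single vertex therefore yields K_{5} as a minor, and since treewidth is minor-monotone, tw(G) ≥ tw(K_{5}) = 4. Combining the bounds, tw(G) = 4.

Treewidth 4.
One optimal decomposition is:
Bags: B1 = {2, 5, 6, 7, 9}  B2 = {2, 4, 5, 7, 9}  B3 = {1, 2, 5, 7, 9}  B4 = {2, 5, 7, 8, 9}  B5 = {2, 3, 5, 7, 9}
Tree: B1–B2, B2–B3, B3–B4, B4–B5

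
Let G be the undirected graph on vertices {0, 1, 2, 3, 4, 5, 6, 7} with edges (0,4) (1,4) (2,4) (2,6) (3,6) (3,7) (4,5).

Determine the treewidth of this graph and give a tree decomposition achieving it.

Treewidth 1.
Bags: B1 = {2, 4}  B2 = {2, 6}  B3 = {0, 4}  B4 = {1, 4}  B5 = {3, 6}  B6 = {4, 5}  B7 = {3, 7}
Tree: B1–B2, B1–B3, B1–B4, B2–B5, B1–B6, B5–B7

Every bag has size at most 2, so the width is 2 − 1 = 1 and tw(G) ≤ 1. Since G has at least one edge (e.g. 4–2), it is not an edgeless graph, so tw(G) ≥ 1. Therefore the treewidth is 1.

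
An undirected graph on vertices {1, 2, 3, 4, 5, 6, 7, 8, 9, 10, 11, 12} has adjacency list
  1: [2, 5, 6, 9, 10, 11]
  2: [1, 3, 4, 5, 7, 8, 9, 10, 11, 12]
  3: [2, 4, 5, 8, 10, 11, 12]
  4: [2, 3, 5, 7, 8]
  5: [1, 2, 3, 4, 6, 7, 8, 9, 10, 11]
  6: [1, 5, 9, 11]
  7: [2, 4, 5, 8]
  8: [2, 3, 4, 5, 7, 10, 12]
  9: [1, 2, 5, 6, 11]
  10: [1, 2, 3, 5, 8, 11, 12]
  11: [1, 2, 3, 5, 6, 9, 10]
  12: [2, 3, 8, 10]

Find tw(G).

A width-4 tree decomposition is:
Bags: B1 = {2, 3, 5, 10, 11}  B2 = {1, 2, 5, 10, 11}  B3 = {1, 2, 5, 9, 11}  B4 = {2, 3, 5, 8, 10}  B5 = {2, 3, 8, 10, 12}  B6 = {1, 5, 6, 9, 11}  B7 = {2, 3, 4, 5, 8}  B8 = {2, 4, 5, 7, 8}
Tree: B1–B2, B2–B3, B1–B4, B4–B5, B3–B6, B4–B7, B7–B8
Every bag has size at most 5, so the width is 5 − 1 = 4 and tw(G) ≤ 4. For the lower bound, the 5 vertices {2, 3, 8, 10, 12} are pairwise adjacent, and any tree decomposition puts a clique entirely inside one bag — forcing width ≥ 4. Hence tw(G) = 4 exactly.

4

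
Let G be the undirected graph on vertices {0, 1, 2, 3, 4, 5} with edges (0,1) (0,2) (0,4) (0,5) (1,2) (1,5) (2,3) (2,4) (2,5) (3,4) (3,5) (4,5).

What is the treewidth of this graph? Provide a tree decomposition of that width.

Treewidth 3.
Bags: B1 = {0, 2, 4, 5}  B2 = {0, 1, 2, 5}  B3 = {2, 3, 4, 5}
Tree: B1–B2, B1–B3

The largest bag has 4 vertices, giving width 3; this decomposition certifies tw(G) ≤ 3. Conversely, {0, 1, 2, 5} is a clique of size 4, and the vertices of any clique must share a bag in every tree decomposition; so some bag has ≥ 4 vertices and tw(G) ≥ 3. Therefore the treewidth is 3.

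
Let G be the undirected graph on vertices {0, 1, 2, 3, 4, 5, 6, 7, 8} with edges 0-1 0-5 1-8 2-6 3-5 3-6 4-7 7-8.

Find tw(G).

1

A width-1 tree decomposition is:
Bags: B1 = {2, 6}  B2 = {3, 6}  B3 = {3, 5}  B4 = {0, 5}  B5 = {0, 1}  B6 = {1, 8}  B7 = {7, 8}  B8 = {4, 7}
Tree: B1–B2, B2–B3, B3–B4, B4–B5, B5–B6, B6–B7, B7–B8
Each bag holds 2 vertices, so the decomposition has width 1, which upper-bounds the treewidth. Any graph with an edge has treewidth ≥ 1, and G has the edge 2–6. Combining the bounds, tw(G) = 1.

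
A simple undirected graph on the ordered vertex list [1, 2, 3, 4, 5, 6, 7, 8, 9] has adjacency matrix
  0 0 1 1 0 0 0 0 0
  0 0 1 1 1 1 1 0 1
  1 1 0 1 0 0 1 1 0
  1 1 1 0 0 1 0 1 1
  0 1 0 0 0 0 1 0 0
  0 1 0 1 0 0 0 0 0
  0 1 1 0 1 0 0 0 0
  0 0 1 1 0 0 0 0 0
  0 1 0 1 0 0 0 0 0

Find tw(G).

2

A width-2 tree decomposition is:
Bags: B1 = {2, 3, 7}  B2 = {2, 3, 4}  B3 = {2, 4, 6}  B4 = {2, 5, 7}  B5 = {1, 3, 4}  B6 = {3, 4, 8}  B7 = {2, 4, 9}
Tree: B1–B2, B2–B3, B1–B4, B2–B5, B5–B6, B2–B7
Each bag holds 3 vertices, so the decomposition has width 2, which upper-bounds the treewidth. Conversely, {3, 4, 8} is a clique of size 3, and the vertices of any clique must share a bag in every tree decomposition; so some bag has ≥ 3 vertices and tw(G) ≥ 2. Combining the bounds, tw(G) = 2.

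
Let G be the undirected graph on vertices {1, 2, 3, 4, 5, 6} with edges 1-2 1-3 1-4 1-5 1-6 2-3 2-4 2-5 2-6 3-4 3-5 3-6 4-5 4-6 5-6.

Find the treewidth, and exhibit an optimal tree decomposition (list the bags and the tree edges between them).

Treewidth 5.
One such decomposition:
Bags: B1 = {1, 2, 3, 4, 5, 6}
Tree: (single bag)

A single bag containing all 6 vertices is trivially a valid decomposition of width 5. On the other hand G contains the 6-clique {1, 2, 3, 4, 5, 6}. A clique must lie in a single bag of any decomposition, so no decomposition can have width below 5. Combining the bounds, tw(G) = 5.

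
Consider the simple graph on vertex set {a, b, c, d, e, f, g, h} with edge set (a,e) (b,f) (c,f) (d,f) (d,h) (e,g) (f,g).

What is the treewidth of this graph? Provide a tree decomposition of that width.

The largest bag has 2 vertices, giving width 1; this decomposition certifies tw(G) ≤ 1. G has an edge, so its treewidth is at least 1. Hence tw(G) = 1 exactly.

Treewidth 1.
One such decomposition:
Bags: B1 = {f, g}  B2 = {c, f}  B3 = {d, f}  B4 = {e, g}  B5 = {b, f}  B6 = {d, h}  B7 = {a, e}
Tree: B1–B2, B1–B3, B1–B4, B1–B5, B3–B6, B4–B7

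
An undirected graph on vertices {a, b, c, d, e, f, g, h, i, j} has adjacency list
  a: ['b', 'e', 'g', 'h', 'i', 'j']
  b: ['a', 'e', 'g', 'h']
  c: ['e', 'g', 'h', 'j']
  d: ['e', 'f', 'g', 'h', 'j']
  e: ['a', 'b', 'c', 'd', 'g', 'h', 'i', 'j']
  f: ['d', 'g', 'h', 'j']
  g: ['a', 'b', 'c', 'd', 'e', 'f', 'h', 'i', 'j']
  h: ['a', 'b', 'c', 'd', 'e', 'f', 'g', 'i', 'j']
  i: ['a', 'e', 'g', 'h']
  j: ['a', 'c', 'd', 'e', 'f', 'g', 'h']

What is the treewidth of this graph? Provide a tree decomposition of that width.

Treewidth 4.
One such decomposition:
Bags: B1 = {d, e, g, h, j}  B2 = {c, e, g, h, j}  B3 = {d, f, g, h, j}  B4 = {a, e, g, h, j}  B5 = {a, b, e, g, h}  B6 = {a, e, g, h, i}
Tree: B1–B2, B1–B3, B1–B4, B4–B5, B5–B6

Each bag holds 5 vertices, so the decomposition has width 4, which upper-bounds the treewidth. For the lower bound, the 5 vertices {d, e, g, h, j} are pairwise adjacent, and any tree decomposition puts a clique entirely inside one bag — forcing width ≥ 4. Combining the bounds, tw(G) = 4.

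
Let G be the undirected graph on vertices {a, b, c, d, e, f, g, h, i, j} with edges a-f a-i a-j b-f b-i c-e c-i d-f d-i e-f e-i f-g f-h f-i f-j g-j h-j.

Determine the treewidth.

2

A width-2 tree decomposition is:
Bags: B1 = {d, f, i}  B2 = {a, f, i}  B3 = {a, f, j}  B4 = {b, f, i}  B5 = {e, f, i}  B6 = {c, e, i}  B7 = {f, g, j}  B8 = {f, h, j}
Tree: B1–B2, B2–B3, B1–B4, B1–B5, B5–B6, B3–B7, B3–B8
The largest bag has 3 vertices, giving width 2; this decomposition certifies tw(G) ≤ 2. Conversely, {c, e, i} is a clique of size 3, and the vertices of any clique must share a bag in every tree decomposition; so some bag has ≥ 3 vertices and tw(G) ≥ 2. The upper and lower bounds meet at 2, so that is the treewidth.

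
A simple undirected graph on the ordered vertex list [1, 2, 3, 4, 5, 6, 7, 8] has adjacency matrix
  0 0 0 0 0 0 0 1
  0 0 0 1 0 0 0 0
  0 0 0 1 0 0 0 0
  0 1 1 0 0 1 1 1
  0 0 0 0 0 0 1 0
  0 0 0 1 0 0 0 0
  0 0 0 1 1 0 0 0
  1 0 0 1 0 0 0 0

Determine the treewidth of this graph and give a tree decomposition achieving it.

Every bag has size at most 2, so the width is 2 − 1 = 1 and tw(G) ≤ 1. G has an edge, so its treewidth is at least 1. The upper and lower bounds meet at 1, so that is the treewidth.

Treewidth 1.
One such decomposition:
Bags: B1 = {4, 7}  B2 = {4, 6}  B3 = {2, 4}  B4 = {4, 8}  B5 = {3, 4}  B6 = {1, 8}  B7 = {5, 7}
Tree: B1–B2, B1–B3, B1–B4, B2–B5, B4–B6, B1–B7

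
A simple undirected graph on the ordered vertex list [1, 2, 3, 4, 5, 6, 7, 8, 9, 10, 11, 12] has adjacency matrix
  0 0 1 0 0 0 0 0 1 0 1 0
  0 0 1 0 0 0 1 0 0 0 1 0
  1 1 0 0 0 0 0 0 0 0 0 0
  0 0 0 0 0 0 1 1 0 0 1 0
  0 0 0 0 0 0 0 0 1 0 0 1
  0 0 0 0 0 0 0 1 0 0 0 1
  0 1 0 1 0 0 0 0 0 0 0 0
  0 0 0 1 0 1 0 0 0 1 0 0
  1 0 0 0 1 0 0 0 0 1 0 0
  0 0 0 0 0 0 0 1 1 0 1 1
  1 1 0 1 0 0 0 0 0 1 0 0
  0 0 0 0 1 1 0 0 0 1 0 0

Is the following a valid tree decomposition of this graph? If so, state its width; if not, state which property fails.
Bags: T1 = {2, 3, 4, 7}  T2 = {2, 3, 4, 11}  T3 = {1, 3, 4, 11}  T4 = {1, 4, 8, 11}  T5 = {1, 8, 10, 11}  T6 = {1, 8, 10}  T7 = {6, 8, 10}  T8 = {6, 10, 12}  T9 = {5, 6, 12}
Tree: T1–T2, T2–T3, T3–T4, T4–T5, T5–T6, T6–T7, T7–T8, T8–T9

A tree decomposition must satisfy three properties: every vertex lies in some bag; for every edge, both endpoints lie together in some bag; and for every vertex, the bags containing it form a connected subtree. Here vertex 9 appears in no bag, so the decomposition is invalid.

No — vertex 9 appears in no bag.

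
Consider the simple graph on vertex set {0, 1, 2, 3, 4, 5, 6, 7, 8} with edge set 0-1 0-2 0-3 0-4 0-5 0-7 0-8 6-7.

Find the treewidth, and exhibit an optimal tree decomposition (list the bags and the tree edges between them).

Treewidth 1.
One such decomposition:
Bags: B1 = {0, 7}  B2 = {0, 5}  B3 = {0, 3}  B4 = {0, 2}  B5 = {0, 1}  B6 = {0, 8}  B7 = {6, 7}  B8 = {0, 4}
Tree: B1–B2, B1–B3, B1–B4, B2–B5, B3–B6, B1–B7, B5–B8

The largest bag has 2 vertices, giving width 1; this decomposition certifies tw(G) ≤ 1. Any graph with an edge has treewidth ≥ 1, and G has the edge 7–0. Therefore the treewidth is 1.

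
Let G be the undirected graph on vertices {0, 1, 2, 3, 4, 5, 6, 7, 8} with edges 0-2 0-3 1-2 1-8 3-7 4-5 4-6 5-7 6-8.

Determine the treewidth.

A width-2 tree decomposition is:
Bags: B1 = {4, 5, 6}  B2 = {5, 6, 8}  B3 = {1, 5, 8}  B4 = {1, 2, 5}  B5 = {0, 2, 5}  B6 = {0, 3, 5}  B7 = {3, 5, 7}
Tree: B1–B2, B2–B3, B3–B4, B4–B5, B5–B6, B6–B7
Each bag holds 3 vertices, so the decomposition has width 2, which upper-bounds the treewidth. For the lower bound, G contains the cycle 5–4–6–8–1–2–0–3–7–5, so G is not a forest; only forests have treewidth ≤ 1, hence tw(G) ≥ 2. The upper and lower bounds meet at 2, so that is the treewidth.

2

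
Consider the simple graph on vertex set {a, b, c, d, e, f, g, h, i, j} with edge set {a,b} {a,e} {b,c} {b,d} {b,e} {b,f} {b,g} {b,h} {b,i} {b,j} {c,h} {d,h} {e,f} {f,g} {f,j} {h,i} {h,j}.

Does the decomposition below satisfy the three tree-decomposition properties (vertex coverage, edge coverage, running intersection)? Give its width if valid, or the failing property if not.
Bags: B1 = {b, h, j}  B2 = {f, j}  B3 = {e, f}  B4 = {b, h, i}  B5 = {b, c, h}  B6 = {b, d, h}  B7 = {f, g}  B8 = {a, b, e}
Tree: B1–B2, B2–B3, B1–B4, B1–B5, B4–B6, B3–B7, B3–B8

No — edge (b,f) lies in no bag.

A tree decomposition must satisfy three properties: every vertex lies in some bag; for every edge, both endpoints lie together in some bag; and for every vertex, the bags containing it form a connected subtree. Here edge (b,f) lies in no bag, so the decomposition is invalid.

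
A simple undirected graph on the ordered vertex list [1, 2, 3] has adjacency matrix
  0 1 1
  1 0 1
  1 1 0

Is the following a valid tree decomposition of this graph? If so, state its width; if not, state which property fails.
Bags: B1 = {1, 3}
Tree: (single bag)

A tree decomposition must satisfy three properties: every vertex lies in some bag; for every edge, both endpoints lie together in some bag; and for every vertex, the bags containing it form a connected subtree. Here vertex 2 appears in no bag, so the decomposition is invalid.

No — vertex 2 appears in no bag.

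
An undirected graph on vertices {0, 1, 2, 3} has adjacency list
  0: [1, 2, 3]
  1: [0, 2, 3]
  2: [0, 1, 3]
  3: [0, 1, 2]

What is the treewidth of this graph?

3

A width-3 tree decomposition is:
Bags: B1 = {0, 1, 2, 3}
Tree: (single bag)
A single bag containing all 4 vertices is trivially a valid decomposition of width 3. For the lower bound, the 4 vertices {0, 1, 2, 3} are pairwise adjacent, and any tree decomposition puts a clique entirely inside one bag — forcing width ≥ 3. Combining the bounds, tw(G) = 3.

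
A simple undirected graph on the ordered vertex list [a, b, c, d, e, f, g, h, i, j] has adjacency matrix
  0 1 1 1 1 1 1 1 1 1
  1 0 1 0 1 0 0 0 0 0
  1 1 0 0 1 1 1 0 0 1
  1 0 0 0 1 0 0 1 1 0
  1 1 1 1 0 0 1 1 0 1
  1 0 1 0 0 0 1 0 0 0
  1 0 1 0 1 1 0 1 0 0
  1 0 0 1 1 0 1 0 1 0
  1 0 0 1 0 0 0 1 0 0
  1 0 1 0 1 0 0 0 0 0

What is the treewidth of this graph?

A width-3 tree decomposition is:
Bags: B1 = {a, d, e, h}  B2 = {a, e, g, h}  B3 = {a, c, e, g}  B4 = {a, c, f, g}  B5 = {a, b, c, e}  B6 = {a, d, h, i}  B7 = {a, c, e, j}
Tree: B1–B2, B2–B3, B3–B4, B3–B5, B1–B6, B5–B7
Every bag has size at most 4, so the width is 4 − 1 = 3 and tw(G) ≤ 3. For the lower bound, the 4 vertices {a, d, e, h} are pairwise adjacent, and any tree decomposition puts a clique entirely inside one bag — forcing width ≥ 3. Therefore the treewidth is 3.

3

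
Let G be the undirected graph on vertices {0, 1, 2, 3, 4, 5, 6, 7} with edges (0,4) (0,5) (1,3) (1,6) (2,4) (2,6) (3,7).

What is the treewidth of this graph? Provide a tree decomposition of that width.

Each bag holds 2 vertices, so the decomposition has width 1, which upper-bounds the treewidth. Since G has at least one edge (e.g. 7–3), it is not an edgeless graph, so tw(G) ≥ 1. Hence tw(G) = 1 exactly.

Treewidth 1.
One such decomposition:
Bags: B1 = {3, 7}  B2 = {1, 3}  B3 = {1, 6}  B4 = {2, 6}  B5 = {2, 4}  B6 = {0, 4}  B7 = {0, 5}
Tree: B1–B2, B2–B3, B3–B4, B4–B5, B5–B6, B6–B7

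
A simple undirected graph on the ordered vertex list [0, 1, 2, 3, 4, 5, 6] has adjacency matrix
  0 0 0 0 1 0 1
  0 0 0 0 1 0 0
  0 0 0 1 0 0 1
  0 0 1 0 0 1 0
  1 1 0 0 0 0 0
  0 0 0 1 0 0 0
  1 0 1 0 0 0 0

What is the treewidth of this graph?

A width-1 tree decomposition is:
Bags: B1 = {1, 4}  B2 = {0, 4}  B3 = {0, 6}  B4 = {2, 6}  B5 = {2, 3}  B6 = {3, 5}
Tree: B1–B2, B2–B3, B3–B4, B4–B5, B5–B6
Each bag holds 2 vertices, so the decomposition has width 1, which upper-bounds the treewidth. Any graph with an edge has treewidth ≥ 1, and G has the edge 1–4. The upper and lower bounds meet at 1, so that is the treewidth.

1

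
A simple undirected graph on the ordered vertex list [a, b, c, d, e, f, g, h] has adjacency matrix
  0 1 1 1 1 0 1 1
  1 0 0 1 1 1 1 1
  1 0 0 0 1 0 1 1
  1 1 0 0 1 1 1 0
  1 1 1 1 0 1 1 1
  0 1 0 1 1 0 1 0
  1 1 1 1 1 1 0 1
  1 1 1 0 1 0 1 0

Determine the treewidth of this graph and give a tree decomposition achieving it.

Treewidth 4.
One optimal decomposition is:
Bags: B1 = {a, b, e, g, h}  B2 = {a, c, e, g, h}  B3 = {a, b, d, e, g}  B4 = {b, d, e, f, g}
Tree: B1–B2, B1–B3, B3–B4

Every bag has size at most 5, so the width is 5 − 1 = 4 and tw(G) ≤ 4. For the lower bound, the 5 vertices {a, c, e, g, h} are pairwise adjacent, and any tree decomposition puts a clique entirely inside one bag — forcing width ≥ 4. Hence tw(G) = 4 exactly.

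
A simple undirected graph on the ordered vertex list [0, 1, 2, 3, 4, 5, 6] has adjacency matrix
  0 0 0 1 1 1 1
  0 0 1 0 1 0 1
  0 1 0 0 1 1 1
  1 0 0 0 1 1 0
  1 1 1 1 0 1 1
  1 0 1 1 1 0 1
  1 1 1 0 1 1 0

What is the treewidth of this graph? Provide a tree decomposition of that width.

Each bag holds 4 vertices, so the decomposition has width 3, which upper-bounds the treewidth. For the lower bound, the 4 vertices {1, 2, 4, 6} are pairwise adjacent, and any tree decomposition puts a clique entirely inside one bag — forcing width ≥ 3. Combining the bounds, tw(G) = 3.

Treewidth 3.
Bags: B1 = {0, 3, 4, 5}  B2 = {0, 4, 5, 6}  B3 = {2, 4, 5, 6}  B4 = {1, 2, 4, 6}
Tree: B1–B2, B2–B3, B3–B4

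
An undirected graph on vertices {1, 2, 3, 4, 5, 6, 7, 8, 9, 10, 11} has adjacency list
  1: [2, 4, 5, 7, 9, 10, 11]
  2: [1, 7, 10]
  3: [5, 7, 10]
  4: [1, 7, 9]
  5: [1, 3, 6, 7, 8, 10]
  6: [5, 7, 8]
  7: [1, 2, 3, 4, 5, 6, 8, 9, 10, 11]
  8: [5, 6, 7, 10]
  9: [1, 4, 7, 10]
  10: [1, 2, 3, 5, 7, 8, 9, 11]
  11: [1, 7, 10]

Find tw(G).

A width-3 tree decomposition is:
Bags: B1 = {1, 2, 7, 10}  B2 = {1, 7, 10, 11}  B3 = {1, 5, 7, 10}  B4 = {1, 7, 9, 10}  B5 = {3, 5, 7, 10}  B6 = {5, 7, 8, 10}  B7 = {1, 4, 7, 9}  B8 = {5, 6, 7, 8}
Tree: B1–B2, B1–B3, B3–B4, B3–B5, B5–B6, B4–B7, B6–B8
Each bag holds 4 vertices, so the decomposition has width 3, which upper-bounds the treewidth. For the lower bound, the 4 vertices {5, 7, 8, 10} are pairwise adjacent, and any tree decomposition puts a clique entirely inside one bag — forcing width ≥ 3. Therefore the treewidth is 3.

3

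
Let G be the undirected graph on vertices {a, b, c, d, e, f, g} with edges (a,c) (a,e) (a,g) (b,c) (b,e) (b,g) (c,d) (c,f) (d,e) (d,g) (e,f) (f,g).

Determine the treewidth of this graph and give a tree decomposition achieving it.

Treewidth 3.
One optimal decomposition is:
Bags: B1 = {c, e, f, g}  B2 = {b, c, e, g}  B3 = {a, c, e, g}  B4 = {c, d, e, g}
Tree: B1–B2, B2–B3, B3–B4

Every bag has size at most 4, so the width is 4 − 1 = 3 and tw(G) ≤ 3. For the lower bound: the 4 vertex sets {f,g}, {b,e}, {c}, {a} are disjoint, each induces a connected subgraph, and every pair is joined by at least one edge of G. Contracting each set to a single vertex therefore yields K_{4} as a minor, and since treewidth is minor-monotone, tw(G) ≥ tw(K_{4}) = 3. Combining the bounds, tw(G) = 3.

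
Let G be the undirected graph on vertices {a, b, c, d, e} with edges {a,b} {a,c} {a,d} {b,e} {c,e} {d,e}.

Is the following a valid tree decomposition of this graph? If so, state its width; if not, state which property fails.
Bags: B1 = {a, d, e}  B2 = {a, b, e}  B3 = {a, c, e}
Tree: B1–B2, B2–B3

Yes; width 2.

Vertex coverage: the bags together contain {a, b, c, d, e}, the full vertex set. Edge coverage: each edge of G has both endpoints in at least one bag. Running intersection: for every vertex, the bags containing it form a connected subtree. All three properties hold, so this is a valid tree decomposition of width max|bag| − 1 = 2, and hence tw(G) ≤ 2.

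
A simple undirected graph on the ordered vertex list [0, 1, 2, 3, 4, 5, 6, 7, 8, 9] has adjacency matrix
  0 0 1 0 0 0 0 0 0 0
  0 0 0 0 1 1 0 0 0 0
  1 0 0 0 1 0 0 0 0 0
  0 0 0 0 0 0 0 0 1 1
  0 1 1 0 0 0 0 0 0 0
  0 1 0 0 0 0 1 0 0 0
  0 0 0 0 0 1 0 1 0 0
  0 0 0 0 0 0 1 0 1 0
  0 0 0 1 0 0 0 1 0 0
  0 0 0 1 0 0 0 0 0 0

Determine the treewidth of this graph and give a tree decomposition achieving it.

Every bag has size at most 2, so the width is 2 − 1 = 1 and tw(G) ≤ 1. Since G has at least one edge (e.g. 9–3), it is not an edgeless graph, so tw(G) ≥ 1. Hence tw(G) = 1 exactly.

Treewidth 1.
One optimal decomposition is:
Bags: B1 = {3, 9}  B2 = {3, 8}  B3 = {7, 8}  B4 = {6, 7}  B5 = {5, 6}  B6 = {1, 5}  B7 = {1, 4}  B8 = {2, 4}  B9 = {0, 2}
Tree: B1–B2, B2–B3, B3–B4, B4–B5, B5–B6, B6–B7, B7–B8, B8–B9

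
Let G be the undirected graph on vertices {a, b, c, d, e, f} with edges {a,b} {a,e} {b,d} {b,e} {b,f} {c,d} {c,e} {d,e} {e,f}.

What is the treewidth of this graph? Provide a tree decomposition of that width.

Each bag holds 3 vertices, so the decomposition has width 2, which upper-bounds the treewidth. For the lower bound, the 3 vertices {c, d, e} are pairwise adjacent, and any tree decomposition puts a clique entirely inside one bag — forcing width ≥ 2. Therefore the treewidth is 2.

Treewidth 2.
One such decomposition:
Bags: B1 = {a, b, e}  B2 = {b, d, e}  B3 = {c, d, e}  B4 = {b, e, f}
Tree: B1–B2, B2–B3, B1–B4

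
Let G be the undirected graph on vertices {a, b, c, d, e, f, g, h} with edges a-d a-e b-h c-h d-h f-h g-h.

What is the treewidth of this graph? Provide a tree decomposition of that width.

Every bag has size at most 2, so the width is 2 − 1 = 1 and tw(G) ≤ 1. Since G has at least one edge (e.g. h–d), it is not an edgeless graph, so tw(G) ≥ 1. The upper and lower bounds meet at 1, so that is the treewidth.

Treewidth 1.
One optimal decomposition is:
Bags: B1 = {d, h}  B2 = {g, h}  B3 = {c, h}  B4 = {a, d}  B5 = {f, h}  B6 = {a, e}  B7 = {b, h}
Tree: B1–B2, B2–B3, B1–B4, B1–B5, B4–B6, B3–B7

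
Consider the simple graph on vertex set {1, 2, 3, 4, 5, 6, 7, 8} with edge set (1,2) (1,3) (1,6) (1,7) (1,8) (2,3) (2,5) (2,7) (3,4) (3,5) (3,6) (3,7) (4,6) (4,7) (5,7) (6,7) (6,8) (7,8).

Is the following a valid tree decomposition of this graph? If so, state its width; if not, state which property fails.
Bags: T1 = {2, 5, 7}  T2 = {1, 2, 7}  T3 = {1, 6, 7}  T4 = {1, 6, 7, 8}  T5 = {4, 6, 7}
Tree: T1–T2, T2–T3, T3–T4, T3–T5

A tree decomposition must satisfy three properties: every vertex lies in some bag; for every edge, both endpoints lie together in some bag; and for every vertex, the bags containing it form a connected subtree. Here vertex 3 appears in no bag, so the decomposition is invalid.

No — vertex 3 appears in no bag.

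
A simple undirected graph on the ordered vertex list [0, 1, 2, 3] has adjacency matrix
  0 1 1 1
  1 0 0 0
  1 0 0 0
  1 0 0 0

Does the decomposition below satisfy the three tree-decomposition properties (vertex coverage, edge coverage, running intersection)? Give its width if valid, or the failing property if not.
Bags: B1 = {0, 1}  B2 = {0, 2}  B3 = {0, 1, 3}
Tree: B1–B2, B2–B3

A tree decomposition must satisfy three properties: every vertex lies in some bag; for every edge, both endpoints lie together in some bag; and for every vertex, the bags containing it form a connected subtree. Here bags containing vertex 1 are not connected in the tree, so the decomposition is invalid.

No — bags containing vertex 1 are not connected in the tree.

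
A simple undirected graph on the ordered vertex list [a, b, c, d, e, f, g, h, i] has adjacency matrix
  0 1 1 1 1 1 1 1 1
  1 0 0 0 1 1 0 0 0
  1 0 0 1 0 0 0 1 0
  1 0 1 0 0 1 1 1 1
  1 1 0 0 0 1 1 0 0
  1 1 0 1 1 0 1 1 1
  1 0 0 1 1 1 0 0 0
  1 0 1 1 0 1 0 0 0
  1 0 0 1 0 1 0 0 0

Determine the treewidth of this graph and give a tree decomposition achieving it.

The largest bag has 4 vertices, giving width 3; this decomposition certifies tw(G) ≤ 3. On the other hand G contains the 4-clique {a, c, d, h}. A clique must lie in a single bag of any decomposition, so no decomposition can have width below 3. Combining the bounds, tw(G) = 3.

Treewidth 3.
Bags: B1 = {a, e, f, g}  B2 = {a, b, e, f}  B3 = {a, d, f, g}  B4 = {a, d, f, i}  B5 = {a, d, f, h}  B6 = {a, c, d, h}
Tree: B1–B2, B1–B3, B3–B4, B3–B5, B5–B6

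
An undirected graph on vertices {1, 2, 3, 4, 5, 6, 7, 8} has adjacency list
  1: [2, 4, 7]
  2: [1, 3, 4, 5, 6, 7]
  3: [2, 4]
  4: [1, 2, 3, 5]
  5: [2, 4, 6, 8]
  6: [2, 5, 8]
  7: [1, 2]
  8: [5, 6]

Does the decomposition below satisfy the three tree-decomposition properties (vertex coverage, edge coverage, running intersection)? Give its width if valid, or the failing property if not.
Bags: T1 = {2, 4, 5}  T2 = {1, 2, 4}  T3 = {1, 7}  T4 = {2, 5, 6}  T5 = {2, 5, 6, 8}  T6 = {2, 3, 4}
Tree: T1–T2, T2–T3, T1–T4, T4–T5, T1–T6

A tree decomposition must satisfy three properties: every vertex lies in some bag; for every edge, both endpoints lie together in some bag; and for every vertex, the bags containing it form a connected subtree. Here edge (2,7) lies in no bag, so the decomposition is invalid.

No — edge (2,7) lies in no bag.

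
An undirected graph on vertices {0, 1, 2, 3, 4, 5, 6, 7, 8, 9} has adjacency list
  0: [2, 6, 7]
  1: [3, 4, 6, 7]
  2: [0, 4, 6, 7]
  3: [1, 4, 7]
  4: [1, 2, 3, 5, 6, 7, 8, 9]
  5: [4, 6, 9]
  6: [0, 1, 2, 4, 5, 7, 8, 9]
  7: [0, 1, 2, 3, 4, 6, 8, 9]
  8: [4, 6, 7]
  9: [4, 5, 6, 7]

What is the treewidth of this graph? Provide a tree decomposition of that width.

Every bag has size at most 4, so the width is 4 − 1 = 3 and tw(G) ≤ 3. For the lower bound, the 4 vertices {0, 2, 6, 7} are pairwise adjacent, and any tree decomposition puts a clique entirely inside one bag — forcing width ≥ 3. Hence tw(G) = 3 exactly.

Treewidth 3.
One such decomposition:
Bags: B1 = {4, 6, 7, 8}  B2 = {4, 6, 7, 9}  B3 = {4, 5, 6, 9}  B4 = {2, 4, 6, 7}  B5 = {0, 2, 6, 7}  B6 = {1, 4, 6, 7}  B7 = {1, 3, 4, 7}
Tree: B1–B2, B2–B3, B1–B4, B4–B5, B4–B6, B6–B7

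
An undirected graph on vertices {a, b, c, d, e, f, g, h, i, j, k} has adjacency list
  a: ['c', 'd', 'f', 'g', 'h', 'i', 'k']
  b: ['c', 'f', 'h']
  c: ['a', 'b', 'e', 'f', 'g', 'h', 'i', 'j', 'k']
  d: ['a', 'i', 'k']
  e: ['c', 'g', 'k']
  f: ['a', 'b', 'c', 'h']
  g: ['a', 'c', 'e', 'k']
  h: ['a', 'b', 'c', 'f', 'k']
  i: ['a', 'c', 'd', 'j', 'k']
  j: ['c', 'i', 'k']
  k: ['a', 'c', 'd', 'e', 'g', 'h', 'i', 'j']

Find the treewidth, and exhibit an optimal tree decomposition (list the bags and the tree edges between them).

Treewidth 3.
Bags: B1 = {a, c, i, k}  B2 = {c, i, j, k}  B3 = {a, c, h, k}  B4 = {a, c, g, k}  B5 = {a, c, f, h}  B6 = {c, e, g, k}  B7 = {b, c, f, h}  B8 = {a, d, i, k}
Tree: B1–B2, B1–B3, B1–B4, B3–B5, B4–B6, B5–B7, B1–B8

Each bag holds 4 vertices, so the decomposition has width 3, which upper-bounds the treewidth. On the other hand G contains the 4-clique {a, d, i, k}. A clique must lie in a single bag of any decomposition, so no decomposition can have width below 3. Hence tw(G) = 3 exactly.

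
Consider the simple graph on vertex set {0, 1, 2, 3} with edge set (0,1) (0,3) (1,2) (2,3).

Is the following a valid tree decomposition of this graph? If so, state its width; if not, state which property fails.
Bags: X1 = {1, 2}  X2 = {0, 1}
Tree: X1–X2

No — vertex 3 appears in no bag.

A tree decomposition must satisfy three properties: every vertex lies in some bag; for every edge, both endpoints lie together in some bag; and for every vertex, the bags containing it form a connected subtree. Here vertex 3 appears in no bag, so the decomposition is invalid.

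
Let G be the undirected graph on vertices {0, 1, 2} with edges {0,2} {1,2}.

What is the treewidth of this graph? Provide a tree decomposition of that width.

Each bag holds 2 vertices, so the decomposition has width 1, which upper-bounds the treewidth. Since G has at least one edge (e.g. 0–2), it is not an edgeless graph, so tw(G) ≥ 1. Combining the bounds, tw(G) = 1.

Treewidth 1.
Bags: B1 = {0, 2}  B2 = {1, 2}
Tree: B1–B2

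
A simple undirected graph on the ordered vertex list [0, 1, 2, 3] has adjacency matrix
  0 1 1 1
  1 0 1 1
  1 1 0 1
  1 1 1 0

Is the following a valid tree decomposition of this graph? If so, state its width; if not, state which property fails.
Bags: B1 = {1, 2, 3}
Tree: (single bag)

No — vertex 0 appears in no bag.

A tree decomposition must satisfy three properties: every vertex lies in some bag; for every edge, both endpoints lie together in some bag; and for every vertex, the bags containing it form a connected subtree. Here vertex 0 appears in no bag, so the decomposition is invalid.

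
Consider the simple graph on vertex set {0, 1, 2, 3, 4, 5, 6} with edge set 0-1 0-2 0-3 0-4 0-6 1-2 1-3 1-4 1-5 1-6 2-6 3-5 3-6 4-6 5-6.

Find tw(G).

A width-3 tree decomposition is:
Bags: B1 = {1, 3, 5, 6}  B2 = {0, 1, 3, 6}  B3 = {0, 1, 2, 6}  B4 = {0, 1, 4, 6}
Tree: B1–B2, B2–B3, B2–B4
Each bag holds 4 vertices, so the decomposition has width 3, which upper-bounds the treewidth. On the other hand G contains the 4-clique {0, 1, 2, 6}. A clique must lie in a single bag of any decomposition, so no decomposition can have width below 3. Combining the bounds, tw(G) = 3.

3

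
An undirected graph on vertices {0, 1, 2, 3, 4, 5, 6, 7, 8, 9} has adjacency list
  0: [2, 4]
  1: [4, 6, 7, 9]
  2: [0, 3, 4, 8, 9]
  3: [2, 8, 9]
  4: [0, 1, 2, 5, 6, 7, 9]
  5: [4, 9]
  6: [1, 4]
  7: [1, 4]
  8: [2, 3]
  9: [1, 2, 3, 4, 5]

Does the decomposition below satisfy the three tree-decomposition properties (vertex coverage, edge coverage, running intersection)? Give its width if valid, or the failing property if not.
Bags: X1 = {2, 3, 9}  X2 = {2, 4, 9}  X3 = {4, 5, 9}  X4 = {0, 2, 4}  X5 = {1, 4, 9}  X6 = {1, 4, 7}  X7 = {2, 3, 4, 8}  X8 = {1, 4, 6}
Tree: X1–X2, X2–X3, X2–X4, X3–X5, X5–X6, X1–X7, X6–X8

No — bags containing vertex 4 are not connected in the tree.

A tree decomposition must satisfy three properties: every vertex lies in some bag; for every edge, both endpoints lie together in some bag; and for every vertex, the bags containing it form a connected subtree. Here bags containing vertex 4 are not connected in the tree, so the decomposition is invalid.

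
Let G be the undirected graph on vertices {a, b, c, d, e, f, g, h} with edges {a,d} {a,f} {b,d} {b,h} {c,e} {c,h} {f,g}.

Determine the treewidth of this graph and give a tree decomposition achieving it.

Treewidth 1.
One such decomposition:
Bags: B1 = {f, g}  B2 = {a, f}  B3 = {a, d}  B4 = {b, d}  B5 = {b, h}  B6 = {c, h}  B7 = {c, e}
Tree: B1–B2, B2–B3, B3–B4, B4–B5, B5–B6, B6–B7

The largest bag has 2 vertices, giving width 1; this decomposition certifies tw(G) ≤ 1. G has an edge, so its treewidth is at least 1. Therefore the treewidth is 1.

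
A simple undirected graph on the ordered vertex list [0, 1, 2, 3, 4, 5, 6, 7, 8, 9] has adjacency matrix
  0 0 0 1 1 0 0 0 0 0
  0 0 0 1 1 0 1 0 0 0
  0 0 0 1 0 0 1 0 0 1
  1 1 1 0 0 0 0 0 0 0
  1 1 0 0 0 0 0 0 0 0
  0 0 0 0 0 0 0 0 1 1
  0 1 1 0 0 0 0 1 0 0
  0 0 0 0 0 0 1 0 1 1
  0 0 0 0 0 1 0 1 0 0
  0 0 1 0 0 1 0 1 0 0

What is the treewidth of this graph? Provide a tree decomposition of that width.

Treewidth 2.
One optimal decomposition is:
Bags: B1 = {5, 8, 9}  B2 = {7, 8, 9}  B3 = {2, 7, 9}  B4 = {2, 6, 7}  B5 = {2, 3, 6}  B6 = {1, 3, 6}  B7 = {0, 1, 3}  B8 = {0, 1, 4}
Tree: B1–B2, B2–B3, B3–B4, B4–B5, B5–B6, B6–B7, B7–B8

Each bag holds 3 vertices, so the decomposition has width 2, which upper-bounds the treewidth. Since 5–8–7–9–5 is a cycle in G, G is not acyclic. Forests are exactly the graphs of treewidth ≤ 1, so tw(G) ≥ 2. Hence tw(G) = 2 exactly.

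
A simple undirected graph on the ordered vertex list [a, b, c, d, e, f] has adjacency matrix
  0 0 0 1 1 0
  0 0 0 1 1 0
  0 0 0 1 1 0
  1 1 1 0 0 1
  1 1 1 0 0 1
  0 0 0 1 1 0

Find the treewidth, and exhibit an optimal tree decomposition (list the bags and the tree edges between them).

Every bag has size at most 3, so the width is 3 − 1 = 2 and tw(G) ≤ 2. Since b–d–f–e–b is a cycle in G, G is not acyclic. Forests are exactly the graphs of treewidth ≤ 1, so tw(G) ≥ 2. Therefore the treewidth is 2.

Treewidth 2.
One such decomposition:
Bags: B1 = {b, d, e}  B2 = {d, e, f}  B3 = {c, d, e}  B4 = {a, d, e}
Tree: B1–B2, B2–B3, B3–B4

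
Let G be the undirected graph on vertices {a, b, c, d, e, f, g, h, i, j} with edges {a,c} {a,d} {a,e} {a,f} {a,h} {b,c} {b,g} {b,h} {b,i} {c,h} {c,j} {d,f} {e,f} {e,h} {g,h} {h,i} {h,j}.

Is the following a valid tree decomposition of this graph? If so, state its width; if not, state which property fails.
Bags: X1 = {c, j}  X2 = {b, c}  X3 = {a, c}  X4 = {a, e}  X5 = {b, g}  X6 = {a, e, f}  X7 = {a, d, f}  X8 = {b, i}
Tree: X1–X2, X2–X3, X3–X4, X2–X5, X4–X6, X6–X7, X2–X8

No — vertex h appears in no bag.

A tree decomposition must satisfy three properties: every vertex lies in some bag; for every edge, both endpoints lie together in some bag; and for every vertex, the bags containing it form a connected subtree. Here vertex h appears in no bag, so the decomposition is invalid.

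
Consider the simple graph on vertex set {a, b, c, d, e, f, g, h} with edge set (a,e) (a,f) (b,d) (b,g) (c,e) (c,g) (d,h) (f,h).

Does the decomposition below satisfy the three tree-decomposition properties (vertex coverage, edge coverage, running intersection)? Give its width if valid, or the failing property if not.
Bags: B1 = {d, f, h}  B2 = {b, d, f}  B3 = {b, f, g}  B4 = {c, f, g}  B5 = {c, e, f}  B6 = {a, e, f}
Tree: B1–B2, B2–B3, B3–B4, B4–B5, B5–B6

Every vertex of G appears in some bag (union = {a, b, c, d, e, f, g, h}); every edge is covered by a bag; and for each vertex v the set of bags containing v is connected in the bag tree. The decomposition is therefore valid. The largest bag has 3 vertices, so the width is 2.

Yes; width 2.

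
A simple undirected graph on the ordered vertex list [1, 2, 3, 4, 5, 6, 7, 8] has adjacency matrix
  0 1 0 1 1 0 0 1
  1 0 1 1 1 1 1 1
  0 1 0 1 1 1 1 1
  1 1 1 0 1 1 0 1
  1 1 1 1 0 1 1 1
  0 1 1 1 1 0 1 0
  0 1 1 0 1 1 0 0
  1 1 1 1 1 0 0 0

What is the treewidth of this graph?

4

A width-4 tree decomposition is:
Bags: B1 = {2, 3, 4, 5, 6}  B2 = {2, 3, 5, 6, 7}  B3 = {2, 3, 4, 5, 8}  B4 = {1, 2, 4, 5, 8}
Tree: B1–B2, B1–B3, B3–B4
The largest bag has 5 vertices, giving width 4; this decomposition certifies tw(G) ≤ 4. For the lower bound, the 5 vertices {1, 2, 4, 5, 8} are pairwise adjacent, and any tree decomposition puts a clique entirely inside one bag — forcing width ≥ 4. Therefore the treewidth is 4.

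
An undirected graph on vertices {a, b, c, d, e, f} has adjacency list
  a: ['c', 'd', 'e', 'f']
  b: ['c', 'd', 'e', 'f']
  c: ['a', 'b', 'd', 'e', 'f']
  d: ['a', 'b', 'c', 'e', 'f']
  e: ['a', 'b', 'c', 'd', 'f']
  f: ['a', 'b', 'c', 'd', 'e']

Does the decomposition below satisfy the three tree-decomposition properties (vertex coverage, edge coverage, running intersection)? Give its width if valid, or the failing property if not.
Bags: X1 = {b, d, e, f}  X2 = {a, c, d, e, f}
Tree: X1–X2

No — edge (c,b) lies in no bag.

A tree decomposition must satisfy three properties: every vertex lies in some bag; for every edge, both endpoints lie together in some bag; and for every vertex, the bags containing it form a connected subtree. Here edge (c,b) lies in no bag, so the decomposition is invalid.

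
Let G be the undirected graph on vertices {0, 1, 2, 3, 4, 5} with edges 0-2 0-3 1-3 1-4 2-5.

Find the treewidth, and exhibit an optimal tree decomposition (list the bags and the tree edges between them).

Treewidth 1.
One optimal decomposition is:
Bags: B1 = {2, 5}  B2 = {0, 2}  B3 = {0, 3}  B4 = {1, 3}  B5 = {1, 4}
Tree: B1–B2, B2–B3, B3–B4, B4–B5

Each bag holds 2 vertices, so the decomposition has width 1, which upper-bounds the treewidth. G has an edge, so its treewidth is at least 1. Hence tw(G) = 1 exactly.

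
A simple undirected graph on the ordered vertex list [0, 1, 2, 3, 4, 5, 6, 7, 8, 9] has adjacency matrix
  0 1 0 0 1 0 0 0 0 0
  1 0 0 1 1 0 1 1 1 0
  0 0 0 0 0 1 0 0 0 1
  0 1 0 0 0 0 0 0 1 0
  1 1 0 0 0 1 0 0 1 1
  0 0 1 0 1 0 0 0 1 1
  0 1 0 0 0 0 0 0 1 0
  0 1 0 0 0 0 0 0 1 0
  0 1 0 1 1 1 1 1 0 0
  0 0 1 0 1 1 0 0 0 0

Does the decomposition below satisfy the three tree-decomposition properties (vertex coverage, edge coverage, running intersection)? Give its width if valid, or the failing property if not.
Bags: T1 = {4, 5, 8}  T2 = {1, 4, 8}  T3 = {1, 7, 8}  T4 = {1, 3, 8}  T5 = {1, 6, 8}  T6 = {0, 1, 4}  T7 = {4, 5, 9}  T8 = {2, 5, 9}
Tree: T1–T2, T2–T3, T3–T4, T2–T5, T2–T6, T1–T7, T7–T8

Yes; width 2.

Checking the three conditions: (i) the bags cover all of {0, 1, 2, 3, 4, 5, 6, 7, 8, 9}; (ii) for each edge, some bag contains both endpoints; (iii) the bags containing any fixed vertex form a subtree. All hold, so the decomposition is valid with width 3 − 1 = 2.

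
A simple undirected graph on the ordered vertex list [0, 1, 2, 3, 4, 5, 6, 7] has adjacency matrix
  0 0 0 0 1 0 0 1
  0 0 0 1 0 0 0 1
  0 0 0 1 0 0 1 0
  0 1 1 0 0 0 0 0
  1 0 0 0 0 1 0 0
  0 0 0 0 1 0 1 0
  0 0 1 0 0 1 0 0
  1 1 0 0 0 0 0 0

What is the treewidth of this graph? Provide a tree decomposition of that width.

Every bag has size at most 3, so the width is 3 − 1 = 2 and tw(G) ≤ 2. Since 1–7–0–4–5–6–2–3–1 is a cycle in G, G is not acyclic. Forests are exactly the graphs of treewidth ≤ 1, so tw(G) ≥ 2. Combining the bounds, tw(G) = 2.

Treewidth 2.
One optimal decomposition is:
Bags: B1 = {0, 1, 7}  B2 = {0, 1, 4}  B3 = {1, 4, 5}  B4 = {1, 5, 6}  B5 = {1, 2, 6}  B6 = {1, 2, 3}
Tree: B1–B2, B2–B3, B3–B4, B4–B5, B5–B6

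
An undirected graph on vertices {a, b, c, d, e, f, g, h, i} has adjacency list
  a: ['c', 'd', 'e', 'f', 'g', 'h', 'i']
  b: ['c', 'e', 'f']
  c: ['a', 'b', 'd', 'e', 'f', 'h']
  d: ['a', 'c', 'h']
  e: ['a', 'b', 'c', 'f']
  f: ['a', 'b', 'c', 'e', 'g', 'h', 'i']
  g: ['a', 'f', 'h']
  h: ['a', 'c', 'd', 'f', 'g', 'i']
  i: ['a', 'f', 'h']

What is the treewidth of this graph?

3

A width-3 tree decomposition is:
Bags: B1 = {a, f, g, h}  B2 = {a, c, f, h}  B3 = {a, c, e, f}  B4 = {a, c, d, h}  B5 = {a, f, h, i}  B6 = {b, c, e, f}
Tree: B1–B2, B2–B3, B2–B4, B1–B5, B3–B6
Every bag has size at most 4, so the width is 4 − 1 = 3 and tw(G) ≤ 3. Conversely, {a, c, d, h} is a clique of size 4, and the vertices of any clique must share a bag in every tree decomposition; so some bag has ≥ 4 vertices and tw(G) ≥ 3. Therefore the treewidth is 3.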